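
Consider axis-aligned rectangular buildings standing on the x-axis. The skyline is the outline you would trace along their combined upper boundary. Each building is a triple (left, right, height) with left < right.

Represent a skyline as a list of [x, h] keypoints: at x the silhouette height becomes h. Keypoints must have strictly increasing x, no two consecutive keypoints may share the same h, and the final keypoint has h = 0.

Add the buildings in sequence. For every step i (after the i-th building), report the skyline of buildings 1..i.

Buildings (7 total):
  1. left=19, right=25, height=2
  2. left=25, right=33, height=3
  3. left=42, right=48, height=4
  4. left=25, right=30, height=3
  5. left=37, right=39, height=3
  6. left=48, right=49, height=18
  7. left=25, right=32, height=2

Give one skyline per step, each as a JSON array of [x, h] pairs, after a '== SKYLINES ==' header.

== SKYLINES ==
[[19,2],[25,0]]
[[19,2],[25,3],[33,0]]
[[19,2],[25,3],[33,0],[42,4],[48,0]]
[[19,2],[25,3],[33,0],[42,4],[48,0]]
[[19,2],[25,3],[33,0],[37,3],[39,0],[42,4],[48,0]]
[[19,2],[25,3],[33,0],[37,3],[39,0],[42,4],[48,18],[49,0]]
[[19,2],[25,3],[33,0],[37,3],[39,0],[42,4],[48,18],[49,0]]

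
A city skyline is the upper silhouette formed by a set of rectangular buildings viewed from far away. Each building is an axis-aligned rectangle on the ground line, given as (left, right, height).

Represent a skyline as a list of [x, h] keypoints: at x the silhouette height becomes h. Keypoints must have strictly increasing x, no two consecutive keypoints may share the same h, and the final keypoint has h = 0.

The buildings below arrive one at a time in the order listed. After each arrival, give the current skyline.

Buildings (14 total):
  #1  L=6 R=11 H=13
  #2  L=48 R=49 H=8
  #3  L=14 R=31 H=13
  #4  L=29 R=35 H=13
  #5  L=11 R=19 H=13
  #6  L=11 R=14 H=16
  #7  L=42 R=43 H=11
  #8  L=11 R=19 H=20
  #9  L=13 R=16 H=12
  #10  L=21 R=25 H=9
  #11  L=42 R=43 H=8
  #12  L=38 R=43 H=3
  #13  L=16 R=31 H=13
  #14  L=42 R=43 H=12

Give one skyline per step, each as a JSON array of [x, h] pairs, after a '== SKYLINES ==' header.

== SKYLINES ==
[[6,13],[11,0]]
[[6,13],[11,0],[48,8],[49,0]]
[[6,13],[11,0],[14,13],[31,0],[48,8],[49,0]]
[[6,13],[11,0],[14,13],[35,0],[48,8],[49,0]]
[[6,13],[35,0],[48,8],[49,0]]
[[6,13],[11,16],[14,13],[35,0],[48,8],[49,0]]
[[6,13],[11,16],[14,13],[35,0],[42,11],[43,0],[48,8],[49,0]]
[[6,13],[11,20],[19,13],[35,0],[42,11],[43,0],[48,8],[49,0]]
[[6,13],[11,20],[19,13],[35,0],[42,11],[43,0],[48,8],[49,0]]
[[6,13],[11,20],[19,13],[35,0],[42,11],[43,0],[48,8],[49,0]]
[[6,13],[11,20],[19,13],[35,0],[42,11],[43,0],[48,8],[49,0]]
[[6,13],[11,20],[19,13],[35,0],[38,3],[42,11],[43,0],[48,8],[49,0]]
[[6,13],[11,20],[19,13],[35,0],[38,3],[42,11],[43,0],[48,8],[49,0]]
[[6,13],[11,20],[19,13],[35,0],[38,3],[42,12],[43,0],[48,8],[49,0]]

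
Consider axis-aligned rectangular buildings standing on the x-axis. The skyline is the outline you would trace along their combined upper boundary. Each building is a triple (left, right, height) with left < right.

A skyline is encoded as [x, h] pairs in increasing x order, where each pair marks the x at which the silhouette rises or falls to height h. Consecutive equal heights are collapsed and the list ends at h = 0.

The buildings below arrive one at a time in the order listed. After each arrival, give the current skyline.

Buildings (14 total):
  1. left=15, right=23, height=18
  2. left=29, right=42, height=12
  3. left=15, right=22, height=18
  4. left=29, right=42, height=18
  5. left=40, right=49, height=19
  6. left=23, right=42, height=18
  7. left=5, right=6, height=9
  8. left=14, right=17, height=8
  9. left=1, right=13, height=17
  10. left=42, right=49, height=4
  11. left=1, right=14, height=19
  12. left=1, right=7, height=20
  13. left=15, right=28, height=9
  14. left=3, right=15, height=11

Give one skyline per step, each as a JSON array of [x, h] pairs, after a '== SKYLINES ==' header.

== SKYLINES ==
[[15,18],[23,0]]
[[15,18],[23,0],[29,12],[42,0]]
[[15,18],[23,0],[29,12],[42,0]]
[[15,18],[23,0],[29,18],[42,0]]
[[15,18],[23,0],[29,18],[40,19],[49,0]]
[[15,18],[40,19],[49,0]]
[[5,9],[6,0],[15,18],[40,19],[49,0]]
[[5,9],[6,0],[14,8],[15,18],[40,19],[49,0]]
[[1,17],[13,0],[14,8],[15,18],[40,19],[49,0]]
[[1,17],[13,0],[14,8],[15,18],[40,19],[49,0]]
[[1,19],[14,8],[15,18],[40,19],[49,0]]
[[1,20],[7,19],[14,8],[15,18],[40,19],[49,0]]
[[1,20],[7,19],[14,8],[15,18],[40,19],[49,0]]
[[1,20],[7,19],[14,11],[15,18],[40,19],[49,0]]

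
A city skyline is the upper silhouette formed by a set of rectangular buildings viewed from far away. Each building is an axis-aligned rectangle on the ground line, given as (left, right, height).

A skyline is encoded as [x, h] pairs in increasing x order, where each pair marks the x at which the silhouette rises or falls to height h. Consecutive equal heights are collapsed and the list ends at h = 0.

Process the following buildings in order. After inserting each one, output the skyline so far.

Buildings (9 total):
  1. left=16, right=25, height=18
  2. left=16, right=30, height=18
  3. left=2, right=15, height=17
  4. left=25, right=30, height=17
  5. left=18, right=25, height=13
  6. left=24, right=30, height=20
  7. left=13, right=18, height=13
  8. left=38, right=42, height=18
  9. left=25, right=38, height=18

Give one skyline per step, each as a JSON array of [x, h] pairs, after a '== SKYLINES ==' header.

== SKYLINES ==
[[16,18],[25,0]]
[[16,18],[30,0]]
[[2,17],[15,0],[16,18],[30,0]]
[[2,17],[15,0],[16,18],[30,0]]
[[2,17],[15,0],[16,18],[30,0]]
[[2,17],[15,0],[16,18],[24,20],[30,0]]
[[2,17],[15,13],[16,18],[24,20],[30,0]]
[[2,17],[15,13],[16,18],[24,20],[30,0],[38,18],[42,0]]
[[2,17],[15,13],[16,18],[24,20],[30,18],[42,0]]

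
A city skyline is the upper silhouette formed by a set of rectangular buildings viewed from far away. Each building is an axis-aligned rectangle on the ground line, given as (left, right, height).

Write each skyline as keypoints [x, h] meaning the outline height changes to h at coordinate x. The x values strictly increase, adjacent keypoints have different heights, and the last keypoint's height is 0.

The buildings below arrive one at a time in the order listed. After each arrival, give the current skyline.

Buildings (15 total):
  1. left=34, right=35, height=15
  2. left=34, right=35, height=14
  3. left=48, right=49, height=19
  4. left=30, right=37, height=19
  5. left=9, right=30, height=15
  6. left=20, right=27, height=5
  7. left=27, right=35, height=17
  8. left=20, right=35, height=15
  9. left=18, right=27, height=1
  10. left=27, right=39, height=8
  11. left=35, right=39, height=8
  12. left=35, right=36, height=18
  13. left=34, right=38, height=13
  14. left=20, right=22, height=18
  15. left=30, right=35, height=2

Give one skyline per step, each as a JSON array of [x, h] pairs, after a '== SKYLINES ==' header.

== SKYLINES ==
[[34,15],[35,0]]
[[34,15],[35,0]]
[[34,15],[35,0],[48,19],[49,0]]
[[30,19],[37,0],[48,19],[49,0]]
[[9,15],[30,19],[37,0],[48,19],[49,0]]
[[9,15],[30,19],[37,0],[48,19],[49,0]]
[[9,15],[27,17],[30,19],[37,0],[48,19],[49,0]]
[[9,15],[27,17],[30,19],[37,0],[48,19],[49,0]]
[[9,15],[27,17],[30,19],[37,0],[48,19],[49,0]]
[[9,15],[27,17],[30,19],[37,8],[39,0],[48,19],[49,0]]
[[9,15],[27,17],[30,19],[37,8],[39,0],[48,19],[49,0]]
[[9,15],[27,17],[30,19],[37,8],[39,0],[48,19],[49,0]]
[[9,15],[27,17],[30,19],[37,13],[38,8],[39,0],[48,19],[49,0]]
[[9,15],[20,18],[22,15],[27,17],[30,19],[37,13],[38,8],[39,0],[48,19],[49,0]]
[[9,15],[20,18],[22,15],[27,17],[30,19],[37,13],[38,8],[39,0],[48,19],[49,0]]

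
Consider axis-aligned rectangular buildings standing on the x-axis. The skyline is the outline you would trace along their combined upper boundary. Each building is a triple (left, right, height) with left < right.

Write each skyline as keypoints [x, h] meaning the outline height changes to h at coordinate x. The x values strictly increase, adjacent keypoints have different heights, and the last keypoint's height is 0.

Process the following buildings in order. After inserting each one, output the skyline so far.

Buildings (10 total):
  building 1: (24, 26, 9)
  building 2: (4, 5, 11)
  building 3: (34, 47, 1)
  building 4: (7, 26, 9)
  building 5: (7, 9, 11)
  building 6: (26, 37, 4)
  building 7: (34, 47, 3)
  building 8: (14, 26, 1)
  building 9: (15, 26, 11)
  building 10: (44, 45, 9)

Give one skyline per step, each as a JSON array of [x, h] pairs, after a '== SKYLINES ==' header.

== SKYLINES ==
[[24,9],[26,0]]
[[4,11],[5,0],[24,9],[26,0]]
[[4,11],[5,0],[24,9],[26,0],[34,1],[47,0]]
[[4,11],[5,0],[7,9],[26,0],[34,1],[47,0]]
[[4,11],[5,0],[7,11],[9,9],[26,0],[34,1],[47,0]]
[[4,11],[5,0],[7,11],[9,9],[26,4],[37,1],[47,0]]
[[4,11],[5,0],[7,11],[9,9],[26,4],[37,3],[47,0]]
[[4,11],[5,0],[7,11],[9,9],[26,4],[37,3],[47,0]]
[[4,11],[5,0],[7,11],[9,9],[15,11],[26,4],[37,3],[47,0]]
[[4,11],[5,0],[7,11],[9,9],[15,11],[26,4],[37,3],[44,9],[45,3],[47,0]]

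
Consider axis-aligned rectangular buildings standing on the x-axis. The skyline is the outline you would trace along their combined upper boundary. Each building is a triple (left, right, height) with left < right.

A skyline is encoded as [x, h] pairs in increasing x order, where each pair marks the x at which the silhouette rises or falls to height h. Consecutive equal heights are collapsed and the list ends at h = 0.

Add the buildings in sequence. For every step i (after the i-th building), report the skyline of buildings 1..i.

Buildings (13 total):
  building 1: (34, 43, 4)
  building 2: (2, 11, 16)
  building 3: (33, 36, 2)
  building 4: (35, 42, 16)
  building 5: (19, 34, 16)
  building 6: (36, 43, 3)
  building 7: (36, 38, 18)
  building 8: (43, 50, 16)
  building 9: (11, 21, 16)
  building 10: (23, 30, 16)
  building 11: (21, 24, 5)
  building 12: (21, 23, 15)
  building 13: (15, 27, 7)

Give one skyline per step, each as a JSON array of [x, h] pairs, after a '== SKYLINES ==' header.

== SKYLINES ==
[[34,4],[43,0]]
[[2,16],[11,0],[34,4],[43,0]]
[[2,16],[11,0],[33,2],[34,4],[43,0]]
[[2,16],[11,0],[33,2],[34,4],[35,16],[42,4],[43,0]]
[[2,16],[11,0],[19,16],[34,4],[35,16],[42,4],[43,0]]
[[2,16],[11,0],[19,16],[34,4],[35,16],[42,4],[43,0]]
[[2,16],[11,0],[19,16],[34,4],[35,16],[36,18],[38,16],[42,4],[43,0]]
[[2,16],[11,0],[19,16],[34,4],[35,16],[36,18],[38,16],[42,4],[43,16],[50,0]]
[[2,16],[34,4],[35,16],[36,18],[38,16],[42,4],[43,16],[50,0]]
[[2,16],[34,4],[35,16],[36,18],[38,16],[42,4],[43,16],[50,0]]
[[2,16],[34,4],[35,16],[36,18],[38,16],[42,4],[43,16],[50,0]]
[[2,16],[34,4],[35,16],[36,18],[38,16],[42,4],[43,16],[50,0]]
[[2,16],[34,4],[35,16],[36,18],[38,16],[42,4],[43,16],[50,0]]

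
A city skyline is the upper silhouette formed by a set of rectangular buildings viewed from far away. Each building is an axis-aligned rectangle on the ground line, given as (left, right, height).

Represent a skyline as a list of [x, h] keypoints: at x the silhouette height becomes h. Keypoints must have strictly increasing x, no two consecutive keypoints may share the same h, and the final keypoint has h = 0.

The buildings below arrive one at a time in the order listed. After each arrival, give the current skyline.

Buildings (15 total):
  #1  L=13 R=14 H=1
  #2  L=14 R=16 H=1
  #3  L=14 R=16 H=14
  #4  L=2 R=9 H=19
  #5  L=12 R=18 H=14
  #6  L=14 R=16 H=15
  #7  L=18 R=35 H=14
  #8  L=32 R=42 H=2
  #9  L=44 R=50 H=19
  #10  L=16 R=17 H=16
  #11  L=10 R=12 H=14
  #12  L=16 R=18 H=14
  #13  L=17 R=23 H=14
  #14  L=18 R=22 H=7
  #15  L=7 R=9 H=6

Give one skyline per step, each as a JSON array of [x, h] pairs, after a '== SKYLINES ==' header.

== SKYLINES ==
[[13,1],[14,0]]
[[13,1],[16,0]]
[[13,1],[14,14],[16,0]]
[[2,19],[9,0],[13,1],[14,14],[16,0]]
[[2,19],[9,0],[12,14],[18,0]]
[[2,19],[9,0],[12,14],[14,15],[16,14],[18,0]]
[[2,19],[9,0],[12,14],[14,15],[16,14],[35,0]]
[[2,19],[9,0],[12,14],[14,15],[16,14],[35,2],[42,0]]
[[2,19],[9,0],[12,14],[14,15],[16,14],[35,2],[42,0],[44,19],[50,0]]
[[2,19],[9,0],[12,14],[14,15],[16,16],[17,14],[35,2],[42,0],[44,19],[50,0]]
[[2,19],[9,0],[10,14],[14,15],[16,16],[17,14],[35,2],[42,0],[44,19],[50,0]]
[[2,19],[9,0],[10,14],[14,15],[16,16],[17,14],[35,2],[42,0],[44,19],[50,0]]
[[2,19],[9,0],[10,14],[14,15],[16,16],[17,14],[35,2],[42,0],[44,19],[50,0]]
[[2,19],[9,0],[10,14],[14,15],[16,16],[17,14],[35,2],[42,0],[44,19],[50,0]]
[[2,19],[9,0],[10,14],[14,15],[16,16],[17,14],[35,2],[42,0],[44,19],[50,0]]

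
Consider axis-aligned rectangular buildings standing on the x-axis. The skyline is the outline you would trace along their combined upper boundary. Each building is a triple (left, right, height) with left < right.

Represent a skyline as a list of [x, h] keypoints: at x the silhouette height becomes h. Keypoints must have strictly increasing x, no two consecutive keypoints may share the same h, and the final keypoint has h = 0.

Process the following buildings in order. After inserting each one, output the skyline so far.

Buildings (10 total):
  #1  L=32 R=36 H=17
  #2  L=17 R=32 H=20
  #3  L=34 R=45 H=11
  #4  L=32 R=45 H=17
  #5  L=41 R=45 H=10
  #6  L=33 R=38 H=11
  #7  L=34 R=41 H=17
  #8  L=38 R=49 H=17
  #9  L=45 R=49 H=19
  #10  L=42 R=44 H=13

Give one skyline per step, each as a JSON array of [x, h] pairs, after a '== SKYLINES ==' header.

== SKYLINES ==
[[32,17],[36,0]]
[[17,20],[32,17],[36,0]]
[[17,20],[32,17],[36,11],[45,0]]
[[17,20],[32,17],[45,0]]
[[17,20],[32,17],[45,0]]
[[17,20],[32,17],[45,0]]
[[17,20],[32,17],[45,0]]
[[17,20],[32,17],[49,0]]
[[17,20],[32,17],[45,19],[49,0]]
[[17,20],[32,17],[45,19],[49,0]]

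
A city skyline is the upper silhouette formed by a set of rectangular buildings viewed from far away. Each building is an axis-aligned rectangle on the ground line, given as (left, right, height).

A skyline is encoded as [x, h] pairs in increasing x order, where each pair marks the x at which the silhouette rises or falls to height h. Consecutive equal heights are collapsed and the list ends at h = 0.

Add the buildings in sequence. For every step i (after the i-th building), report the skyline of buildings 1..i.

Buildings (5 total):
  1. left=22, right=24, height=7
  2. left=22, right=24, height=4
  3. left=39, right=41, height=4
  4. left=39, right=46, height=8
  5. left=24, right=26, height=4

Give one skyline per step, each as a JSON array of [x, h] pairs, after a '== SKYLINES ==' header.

== SKYLINES ==
[[22,7],[24,0]]
[[22,7],[24,0]]
[[22,7],[24,0],[39,4],[41,0]]
[[22,7],[24,0],[39,8],[46,0]]
[[22,7],[24,4],[26,0],[39,8],[46,0]]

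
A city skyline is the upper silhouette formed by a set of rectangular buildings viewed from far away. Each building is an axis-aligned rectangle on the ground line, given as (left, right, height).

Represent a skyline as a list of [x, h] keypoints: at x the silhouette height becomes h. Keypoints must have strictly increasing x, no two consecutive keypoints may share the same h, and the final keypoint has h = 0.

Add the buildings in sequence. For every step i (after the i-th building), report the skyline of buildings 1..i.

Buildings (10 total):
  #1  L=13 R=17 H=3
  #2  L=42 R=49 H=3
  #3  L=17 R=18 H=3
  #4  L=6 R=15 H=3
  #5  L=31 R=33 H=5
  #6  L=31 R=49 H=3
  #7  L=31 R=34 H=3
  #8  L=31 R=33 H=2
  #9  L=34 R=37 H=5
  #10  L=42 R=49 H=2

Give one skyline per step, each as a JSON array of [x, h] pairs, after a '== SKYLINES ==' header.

== SKYLINES ==
[[13,3],[17,0]]
[[13,3],[17,0],[42,3],[49,0]]
[[13,3],[18,0],[42,3],[49,0]]
[[6,3],[18,0],[42,3],[49,0]]
[[6,3],[18,0],[31,5],[33,0],[42,3],[49,0]]
[[6,3],[18,0],[31,5],[33,3],[49,0]]
[[6,3],[18,0],[31,5],[33,3],[49,0]]
[[6,3],[18,0],[31,5],[33,3],[49,0]]
[[6,3],[18,0],[31,5],[33,3],[34,5],[37,3],[49,0]]
[[6,3],[18,0],[31,5],[33,3],[34,5],[37,3],[49,0]]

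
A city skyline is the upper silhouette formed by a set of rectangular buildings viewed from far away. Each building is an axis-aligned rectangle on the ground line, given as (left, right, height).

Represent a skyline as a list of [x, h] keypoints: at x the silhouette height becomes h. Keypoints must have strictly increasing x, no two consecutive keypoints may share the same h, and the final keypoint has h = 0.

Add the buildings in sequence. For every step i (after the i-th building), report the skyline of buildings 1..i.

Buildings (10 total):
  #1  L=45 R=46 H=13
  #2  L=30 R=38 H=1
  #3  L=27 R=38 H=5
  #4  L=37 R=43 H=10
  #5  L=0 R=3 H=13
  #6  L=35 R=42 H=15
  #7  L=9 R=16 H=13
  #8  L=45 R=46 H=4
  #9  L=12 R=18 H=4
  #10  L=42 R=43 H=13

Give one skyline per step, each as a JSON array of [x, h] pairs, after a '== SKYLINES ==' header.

== SKYLINES ==
[[45,13],[46,0]]
[[30,1],[38,0],[45,13],[46,0]]
[[27,5],[38,0],[45,13],[46,0]]
[[27,5],[37,10],[43,0],[45,13],[46,0]]
[[0,13],[3,0],[27,5],[37,10],[43,0],[45,13],[46,0]]
[[0,13],[3,0],[27,5],[35,15],[42,10],[43,0],[45,13],[46,0]]
[[0,13],[3,0],[9,13],[16,0],[27,5],[35,15],[42,10],[43,0],[45,13],[46,0]]
[[0,13],[3,0],[9,13],[16,0],[27,5],[35,15],[42,10],[43,0],[45,13],[46,0]]
[[0,13],[3,0],[9,13],[16,4],[18,0],[27,5],[35,15],[42,10],[43,0],[45,13],[46,0]]
[[0,13],[3,0],[9,13],[16,4],[18,0],[27,5],[35,15],[42,13],[43,0],[45,13],[46,0]]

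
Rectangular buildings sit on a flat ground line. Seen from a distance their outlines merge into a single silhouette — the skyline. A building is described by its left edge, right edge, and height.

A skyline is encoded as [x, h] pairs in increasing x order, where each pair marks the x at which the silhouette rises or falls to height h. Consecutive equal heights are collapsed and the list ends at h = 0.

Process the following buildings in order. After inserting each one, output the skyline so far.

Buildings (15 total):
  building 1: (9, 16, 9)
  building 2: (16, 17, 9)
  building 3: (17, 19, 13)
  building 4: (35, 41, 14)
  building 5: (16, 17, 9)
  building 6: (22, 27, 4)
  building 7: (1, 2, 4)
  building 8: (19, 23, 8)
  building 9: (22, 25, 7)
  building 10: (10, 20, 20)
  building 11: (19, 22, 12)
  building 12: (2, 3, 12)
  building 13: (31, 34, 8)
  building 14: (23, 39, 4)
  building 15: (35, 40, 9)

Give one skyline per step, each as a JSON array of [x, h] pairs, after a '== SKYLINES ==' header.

== SKYLINES ==
[[9,9],[16,0]]
[[9,9],[17,0]]
[[9,9],[17,13],[19,0]]
[[9,9],[17,13],[19,0],[35,14],[41,0]]
[[9,9],[17,13],[19,0],[35,14],[41,0]]
[[9,9],[17,13],[19,0],[22,4],[27,0],[35,14],[41,0]]
[[1,4],[2,0],[9,9],[17,13],[19,0],[22,4],[27,0],[35,14],[41,0]]
[[1,4],[2,0],[9,9],[17,13],[19,8],[23,4],[27,0],[35,14],[41,0]]
[[1,4],[2,0],[9,9],[17,13],[19,8],[23,7],[25,4],[27,0],[35,14],[41,0]]
[[1,4],[2,0],[9,9],[10,20],[20,8],[23,7],[25,4],[27,0],[35,14],[41,0]]
[[1,4],[2,0],[9,9],[10,20],[20,12],[22,8],[23,7],[25,4],[27,0],[35,14],[41,0]]
[[1,4],[2,12],[3,0],[9,9],[10,20],[20,12],[22,8],[23,7],[25,4],[27,0],[35,14],[41,0]]
[[1,4],[2,12],[3,0],[9,9],[10,20],[20,12],[22,8],[23,7],[25,4],[27,0],[31,8],[34,0],[35,14],[41,0]]
[[1,4],[2,12],[3,0],[9,9],[10,20],[20,12],[22,8],[23,7],[25,4],[31,8],[34,4],[35,14],[41,0]]
[[1,4],[2,12],[3,0],[9,9],[10,20],[20,12],[22,8],[23,7],[25,4],[31,8],[34,4],[35,14],[41,0]]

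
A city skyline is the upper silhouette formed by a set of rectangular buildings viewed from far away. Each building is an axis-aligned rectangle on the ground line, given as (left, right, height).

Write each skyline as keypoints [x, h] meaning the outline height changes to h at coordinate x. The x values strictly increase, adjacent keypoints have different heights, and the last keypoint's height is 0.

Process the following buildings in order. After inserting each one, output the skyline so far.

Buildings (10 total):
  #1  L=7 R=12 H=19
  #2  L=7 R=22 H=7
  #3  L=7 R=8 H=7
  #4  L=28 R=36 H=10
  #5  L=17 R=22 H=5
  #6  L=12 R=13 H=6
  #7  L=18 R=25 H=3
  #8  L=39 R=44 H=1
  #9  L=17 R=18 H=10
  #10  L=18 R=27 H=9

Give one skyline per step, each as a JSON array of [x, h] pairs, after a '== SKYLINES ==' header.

== SKYLINES ==
[[7,19],[12,0]]
[[7,19],[12,7],[22,0]]
[[7,19],[12,7],[22,0]]
[[7,19],[12,7],[22,0],[28,10],[36,0]]
[[7,19],[12,7],[22,0],[28,10],[36,0]]
[[7,19],[12,7],[22,0],[28,10],[36,0]]
[[7,19],[12,7],[22,3],[25,0],[28,10],[36,0]]
[[7,19],[12,7],[22,3],[25,0],[28,10],[36,0],[39,1],[44,0]]
[[7,19],[12,7],[17,10],[18,7],[22,3],[25,0],[28,10],[36,0],[39,1],[44,0]]
[[7,19],[12,7],[17,10],[18,9],[27,0],[28,10],[36,0],[39,1],[44,0]]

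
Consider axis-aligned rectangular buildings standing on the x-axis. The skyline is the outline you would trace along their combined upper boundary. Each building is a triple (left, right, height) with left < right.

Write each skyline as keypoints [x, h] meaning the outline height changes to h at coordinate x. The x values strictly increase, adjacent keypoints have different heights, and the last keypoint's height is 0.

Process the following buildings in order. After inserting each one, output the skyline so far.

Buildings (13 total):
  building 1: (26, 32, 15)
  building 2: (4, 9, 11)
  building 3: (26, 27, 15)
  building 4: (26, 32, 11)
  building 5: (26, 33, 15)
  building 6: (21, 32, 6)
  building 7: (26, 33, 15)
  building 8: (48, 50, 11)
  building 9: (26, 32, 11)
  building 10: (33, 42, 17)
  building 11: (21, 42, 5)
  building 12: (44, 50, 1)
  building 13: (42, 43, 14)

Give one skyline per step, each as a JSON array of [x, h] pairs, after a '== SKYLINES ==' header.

== SKYLINES ==
[[26,15],[32,0]]
[[4,11],[9,0],[26,15],[32,0]]
[[4,11],[9,0],[26,15],[32,0]]
[[4,11],[9,0],[26,15],[32,0]]
[[4,11],[9,0],[26,15],[33,0]]
[[4,11],[9,0],[21,6],[26,15],[33,0]]
[[4,11],[9,0],[21,6],[26,15],[33,0]]
[[4,11],[9,0],[21,6],[26,15],[33,0],[48,11],[50,0]]
[[4,11],[9,0],[21,6],[26,15],[33,0],[48,11],[50,0]]
[[4,11],[9,0],[21,6],[26,15],[33,17],[42,0],[48,11],[50,0]]
[[4,11],[9,0],[21,6],[26,15],[33,17],[42,0],[48,11],[50,0]]
[[4,11],[9,0],[21,6],[26,15],[33,17],[42,0],[44,1],[48,11],[50,0]]
[[4,11],[9,0],[21,6],[26,15],[33,17],[42,14],[43,0],[44,1],[48,11],[50,0]]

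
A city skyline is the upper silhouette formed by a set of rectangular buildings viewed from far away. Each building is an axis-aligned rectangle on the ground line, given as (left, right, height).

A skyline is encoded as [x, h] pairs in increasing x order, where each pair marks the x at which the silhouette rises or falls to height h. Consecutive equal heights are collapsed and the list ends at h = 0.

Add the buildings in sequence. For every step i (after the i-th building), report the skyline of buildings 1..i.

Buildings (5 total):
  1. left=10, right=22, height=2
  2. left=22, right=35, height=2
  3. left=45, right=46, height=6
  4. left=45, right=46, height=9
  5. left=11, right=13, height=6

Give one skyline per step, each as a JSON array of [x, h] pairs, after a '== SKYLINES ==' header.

== SKYLINES ==
[[10,2],[22,0]]
[[10,2],[35,0]]
[[10,2],[35,0],[45,6],[46,0]]
[[10,2],[35,0],[45,9],[46,0]]
[[10,2],[11,6],[13,2],[35,0],[45,9],[46,0]]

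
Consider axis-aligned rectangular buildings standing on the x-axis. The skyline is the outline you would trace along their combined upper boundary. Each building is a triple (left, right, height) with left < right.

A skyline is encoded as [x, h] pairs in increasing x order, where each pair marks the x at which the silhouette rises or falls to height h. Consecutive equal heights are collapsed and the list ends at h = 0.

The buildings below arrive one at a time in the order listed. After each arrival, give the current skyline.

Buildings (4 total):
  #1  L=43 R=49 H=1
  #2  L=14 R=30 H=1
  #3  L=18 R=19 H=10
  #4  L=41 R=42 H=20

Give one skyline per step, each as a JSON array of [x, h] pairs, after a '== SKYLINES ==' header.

== SKYLINES ==
[[43,1],[49,0]]
[[14,1],[30,0],[43,1],[49,0]]
[[14,1],[18,10],[19,1],[30,0],[43,1],[49,0]]
[[14,1],[18,10],[19,1],[30,0],[41,20],[42,0],[43,1],[49,0]]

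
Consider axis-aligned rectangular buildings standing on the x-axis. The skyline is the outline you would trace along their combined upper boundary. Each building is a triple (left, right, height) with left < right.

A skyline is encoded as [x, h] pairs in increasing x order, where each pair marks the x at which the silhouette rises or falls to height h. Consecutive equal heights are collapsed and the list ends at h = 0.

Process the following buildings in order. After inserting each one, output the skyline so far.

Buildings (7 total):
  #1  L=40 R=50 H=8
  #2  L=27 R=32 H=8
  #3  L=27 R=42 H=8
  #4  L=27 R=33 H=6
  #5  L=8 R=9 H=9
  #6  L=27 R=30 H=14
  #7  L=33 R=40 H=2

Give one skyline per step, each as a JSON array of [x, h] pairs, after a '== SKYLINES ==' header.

== SKYLINES ==
[[40,8],[50,0]]
[[27,8],[32,0],[40,8],[50,0]]
[[27,8],[50,0]]
[[27,8],[50,0]]
[[8,9],[9,0],[27,8],[50,0]]
[[8,9],[9,0],[27,14],[30,8],[50,0]]
[[8,9],[9,0],[27,14],[30,8],[50,0]]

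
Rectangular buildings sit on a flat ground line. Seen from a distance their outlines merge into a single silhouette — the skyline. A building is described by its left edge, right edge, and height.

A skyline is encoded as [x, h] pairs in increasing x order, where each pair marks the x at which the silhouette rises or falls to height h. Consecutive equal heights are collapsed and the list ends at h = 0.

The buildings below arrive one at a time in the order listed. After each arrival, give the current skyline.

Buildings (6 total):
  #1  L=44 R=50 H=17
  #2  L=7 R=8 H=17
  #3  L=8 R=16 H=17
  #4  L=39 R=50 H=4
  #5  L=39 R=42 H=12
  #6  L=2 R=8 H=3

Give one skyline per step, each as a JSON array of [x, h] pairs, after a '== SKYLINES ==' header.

== SKYLINES ==
[[44,17],[50,0]]
[[7,17],[8,0],[44,17],[50,0]]
[[7,17],[16,0],[44,17],[50,0]]
[[7,17],[16,0],[39,4],[44,17],[50,0]]
[[7,17],[16,0],[39,12],[42,4],[44,17],[50,0]]
[[2,3],[7,17],[16,0],[39,12],[42,4],[44,17],[50,0]]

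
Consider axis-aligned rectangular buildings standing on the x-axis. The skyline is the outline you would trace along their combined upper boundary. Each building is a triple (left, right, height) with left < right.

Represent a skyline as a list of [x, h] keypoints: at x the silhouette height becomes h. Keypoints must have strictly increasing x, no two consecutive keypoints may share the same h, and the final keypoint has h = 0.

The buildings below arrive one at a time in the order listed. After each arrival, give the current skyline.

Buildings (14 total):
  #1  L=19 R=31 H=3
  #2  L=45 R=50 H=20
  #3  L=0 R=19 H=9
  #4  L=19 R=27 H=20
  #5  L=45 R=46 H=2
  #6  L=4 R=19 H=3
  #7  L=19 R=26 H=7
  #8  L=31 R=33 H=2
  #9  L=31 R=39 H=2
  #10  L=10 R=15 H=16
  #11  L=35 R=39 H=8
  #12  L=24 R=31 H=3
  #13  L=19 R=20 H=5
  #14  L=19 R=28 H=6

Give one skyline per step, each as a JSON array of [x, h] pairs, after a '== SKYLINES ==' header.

== SKYLINES ==
[[19,3],[31,0]]
[[19,3],[31,0],[45,20],[50,0]]
[[0,9],[19,3],[31,0],[45,20],[50,0]]
[[0,9],[19,20],[27,3],[31,0],[45,20],[50,0]]
[[0,9],[19,20],[27,3],[31,0],[45,20],[50,0]]
[[0,9],[19,20],[27,3],[31,0],[45,20],[50,0]]
[[0,9],[19,20],[27,3],[31,0],[45,20],[50,0]]
[[0,9],[19,20],[27,3],[31,2],[33,0],[45,20],[50,0]]
[[0,9],[19,20],[27,3],[31,2],[39,0],[45,20],[50,0]]
[[0,9],[10,16],[15,9],[19,20],[27,3],[31,2],[39,0],[45,20],[50,0]]
[[0,9],[10,16],[15,9],[19,20],[27,3],[31,2],[35,8],[39,0],[45,20],[50,0]]
[[0,9],[10,16],[15,9],[19,20],[27,3],[31,2],[35,8],[39,0],[45,20],[50,0]]
[[0,9],[10,16],[15,9],[19,20],[27,3],[31,2],[35,8],[39,0],[45,20],[50,0]]
[[0,9],[10,16],[15,9],[19,20],[27,6],[28,3],[31,2],[35,8],[39,0],[45,20],[50,0]]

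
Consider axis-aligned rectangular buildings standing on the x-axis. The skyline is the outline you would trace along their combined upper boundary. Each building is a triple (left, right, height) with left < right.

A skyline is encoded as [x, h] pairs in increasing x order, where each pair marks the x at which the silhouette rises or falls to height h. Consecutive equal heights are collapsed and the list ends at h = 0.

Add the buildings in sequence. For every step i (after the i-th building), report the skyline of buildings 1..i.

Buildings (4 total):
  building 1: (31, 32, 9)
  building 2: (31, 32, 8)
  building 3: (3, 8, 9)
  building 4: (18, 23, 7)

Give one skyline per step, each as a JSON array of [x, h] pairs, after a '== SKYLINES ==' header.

== SKYLINES ==
[[31,9],[32,0]]
[[31,9],[32,0]]
[[3,9],[8,0],[31,9],[32,0]]
[[3,9],[8,0],[18,7],[23,0],[31,9],[32,0]]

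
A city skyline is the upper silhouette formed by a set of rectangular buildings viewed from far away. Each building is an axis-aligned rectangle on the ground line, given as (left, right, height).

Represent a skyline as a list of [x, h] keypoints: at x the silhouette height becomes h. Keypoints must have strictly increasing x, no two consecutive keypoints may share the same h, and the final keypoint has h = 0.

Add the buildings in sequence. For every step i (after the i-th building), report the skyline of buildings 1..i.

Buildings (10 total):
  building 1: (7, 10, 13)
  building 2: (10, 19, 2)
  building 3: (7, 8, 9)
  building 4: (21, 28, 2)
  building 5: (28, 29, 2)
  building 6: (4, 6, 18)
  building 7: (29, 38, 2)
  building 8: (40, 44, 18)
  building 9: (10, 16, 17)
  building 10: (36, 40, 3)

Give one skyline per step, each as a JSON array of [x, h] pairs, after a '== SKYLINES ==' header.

== SKYLINES ==
[[7,13],[10,0]]
[[7,13],[10,2],[19,0]]
[[7,13],[10,2],[19,0]]
[[7,13],[10,2],[19,0],[21,2],[28,0]]
[[7,13],[10,2],[19,0],[21,2],[29,0]]
[[4,18],[6,0],[7,13],[10,2],[19,0],[21,2],[29,0]]
[[4,18],[6,0],[7,13],[10,2],[19,0],[21,2],[38,0]]
[[4,18],[6,0],[7,13],[10,2],[19,0],[21,2],[38,0],[40,18],[44,0]]
[[4,18],[6,0],[7,13],[10,17],[16,2],[19,0],[21,2],[38,0],[40,18],[44,0]]
[[4,18],[6,0],[7,13],[10,17],[16,2],[19,0],[21,2],[36,3],[40,18],[44,0]]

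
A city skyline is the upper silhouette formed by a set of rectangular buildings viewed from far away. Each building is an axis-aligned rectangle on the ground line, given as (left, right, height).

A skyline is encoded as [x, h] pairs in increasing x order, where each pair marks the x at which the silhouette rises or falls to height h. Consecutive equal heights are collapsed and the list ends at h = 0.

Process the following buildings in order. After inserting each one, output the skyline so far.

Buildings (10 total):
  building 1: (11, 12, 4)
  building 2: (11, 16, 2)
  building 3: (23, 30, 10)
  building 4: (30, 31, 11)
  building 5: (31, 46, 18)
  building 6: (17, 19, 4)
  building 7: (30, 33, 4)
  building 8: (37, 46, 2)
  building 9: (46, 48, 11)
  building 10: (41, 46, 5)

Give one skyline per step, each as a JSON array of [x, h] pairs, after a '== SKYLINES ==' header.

== SKYLINES ==
[[11,4],[12,0]]
[[11,4],[12,2],[16,0]]
[[11,4],[12,2],[16,0],[23,10],[30,0]]
[[11,4],[12,2],[16,0],[23,10],[30,11],[31,0]]
[[11,4],[12,2],[16,0],[23,10],[30,11],[31,18],[46,0]]
[[11,4],[12,2],[16,0],[17,4],[19,0],[23,10],[30,11],[31,18],[46,0]]
[[11,4],[12,2],[16,0],[17,4],[19,0],[23,10],[30,11],[31,18],[46,0]]
[[11,4],[12,2],[16,0],[17,4],[19,0],[23,10],[30,11],[31,18],[46,0]]
[[11,4],[12,2],[16,0],[17,4],[19,0],[23,10],[30,11],[31,18],[46,11],[48,0]]
[[11,4],[12,2],[16,0],[17,4],[19,0],[23,10],[30,11],[31,18],[46,11],[48,0]]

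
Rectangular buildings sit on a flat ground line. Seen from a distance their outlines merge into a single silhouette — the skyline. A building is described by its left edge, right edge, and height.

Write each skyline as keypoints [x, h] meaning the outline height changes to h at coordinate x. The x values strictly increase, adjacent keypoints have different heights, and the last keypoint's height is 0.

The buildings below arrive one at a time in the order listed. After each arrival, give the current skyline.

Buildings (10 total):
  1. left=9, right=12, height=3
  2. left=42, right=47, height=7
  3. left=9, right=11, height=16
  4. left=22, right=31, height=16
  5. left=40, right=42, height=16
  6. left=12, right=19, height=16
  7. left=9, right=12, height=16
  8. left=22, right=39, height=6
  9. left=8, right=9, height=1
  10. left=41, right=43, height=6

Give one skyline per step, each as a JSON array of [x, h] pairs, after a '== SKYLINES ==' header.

== SKYLINES ==
[[9,3],[12,0]]
[[9,3],[12,0],[42,7],[47,0]]
[[9,16],[11,3],[12,0],[42,7],[47,0]]
[[9,16],[11,3],[12,0],[22,16],[31,0],[42,7],[47,0]]
[[9,16],[11,3],[12,0],[22,16],[31,0],[40,16],[42,7],[47,0]]
[[9,16],[11,3],[12,16],[19,0],[22,16],[31,0],[40,16],[42,7],[47,0]]
[[9,16],[19,0],[22,16],[31,0],[40,16],[42,7],[47,0]]
[[9,16],[19,0],[22,16],[31,6],[39,0],[40,16],[42,7],[47,0]]
[[8,1],[9,16],[19,0],[22,16],[31,6],[39,0],[40,16],[42,7],[47,0]]
[[8,1],[9,16],[19,0],[22,16],[31,6],[39,0],[40,16],[42,7],[47,0]]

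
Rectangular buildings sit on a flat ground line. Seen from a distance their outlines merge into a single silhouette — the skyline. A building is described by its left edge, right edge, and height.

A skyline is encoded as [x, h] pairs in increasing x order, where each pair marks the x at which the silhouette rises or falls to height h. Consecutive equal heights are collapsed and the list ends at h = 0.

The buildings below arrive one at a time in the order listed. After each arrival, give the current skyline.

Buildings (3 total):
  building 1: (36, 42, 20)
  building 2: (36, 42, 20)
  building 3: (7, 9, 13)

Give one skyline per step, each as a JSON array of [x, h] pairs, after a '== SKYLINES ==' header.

== SKYLINES ==
[[36,20],[42,0]]
[[36,20],[42,0]]
[[7,13],[9,0],[36,20],[42,0]]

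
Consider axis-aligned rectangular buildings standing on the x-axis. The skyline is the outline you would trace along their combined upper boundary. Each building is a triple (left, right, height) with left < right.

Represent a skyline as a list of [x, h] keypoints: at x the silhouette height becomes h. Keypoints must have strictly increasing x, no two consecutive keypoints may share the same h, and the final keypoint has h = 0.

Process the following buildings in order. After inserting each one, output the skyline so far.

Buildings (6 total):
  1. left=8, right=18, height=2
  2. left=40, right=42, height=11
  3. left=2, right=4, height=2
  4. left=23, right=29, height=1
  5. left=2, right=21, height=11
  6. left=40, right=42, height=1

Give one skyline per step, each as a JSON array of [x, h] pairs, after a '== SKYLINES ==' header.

== SKYLINES ==
[[8,2],[18,0]]
[[8,2],[18,0],[40,11],[42,0]]
[[2,2],[4,0],[8,2],[18,0],[40,11],[42,0]]
[[2,2],[4,0],[8,2],[18,0],[23,1],[29,0],[40,11],[42,0]]
[[2,11],[21,0],[23,1],[29,0],[40,11],[42,0]]
[[2,11],[21,0],[23,1],[29,0],[40,11],[42,0]]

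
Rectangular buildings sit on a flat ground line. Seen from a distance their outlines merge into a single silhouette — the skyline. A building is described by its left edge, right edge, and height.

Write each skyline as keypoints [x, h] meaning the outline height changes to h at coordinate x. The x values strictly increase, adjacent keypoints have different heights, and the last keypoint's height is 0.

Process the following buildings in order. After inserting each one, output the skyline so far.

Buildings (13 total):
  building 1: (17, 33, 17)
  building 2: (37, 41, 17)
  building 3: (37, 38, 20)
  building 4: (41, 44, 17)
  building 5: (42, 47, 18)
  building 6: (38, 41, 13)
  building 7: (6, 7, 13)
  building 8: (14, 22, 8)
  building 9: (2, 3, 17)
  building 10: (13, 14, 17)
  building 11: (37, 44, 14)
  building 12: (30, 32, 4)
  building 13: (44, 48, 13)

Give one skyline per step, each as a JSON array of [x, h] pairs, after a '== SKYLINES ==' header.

== SKYLINES ==
[[17,17],[33,0]]
[[17,17],[33,0],[37,17],[41,0]]
[[17,17],[33,0],[37,20],[38,17],[41,0]]
[[17,17],[33,0],[37,20],[38,17],[44,0]]
[[17,17],[33,0],[37,20],[38,17],[42,18],[47,0]]
[[17,17],[33,0],[37,20],[38,17],[42,18],[47,0]]
[[6,13],[7,0],[17,17],[33,0],[37,20],[38,17],[42,18],[47,0]]
[[6,13],[7,0],[14,8],[17,17],[33,0],[37,20],[38,17],[42,18],[47,0]]
[[2,17],[3,0],[6,13],[7,0],[14,8],[17,17],[33,0],[37,20],[38,17],[42,18],[47,0]]
[[2,17],[3,0],[6,13],[7,0],[13,17],[14,8],[17,17],[33,0],[37,20],[38,17],[42,18],[47,0]]
[[2,17],[3,0],[6,13],[7,0],[13,17],[14,8],[17,17],[33,0],[37,20],[38,17],[42,18],[47,0]]
[[2,17],[3,0],[6,13],[7,0],[13,17],[14,8],[17,17],[33,0],[37,20],[38,17],[42,18],[47,0]]
[[2,17],[3,0],[6,13],[7,0],[13,17],[14,8],[17,17],[33,0],[37,20],[38,17],[42,18],[47,13],[48,0]]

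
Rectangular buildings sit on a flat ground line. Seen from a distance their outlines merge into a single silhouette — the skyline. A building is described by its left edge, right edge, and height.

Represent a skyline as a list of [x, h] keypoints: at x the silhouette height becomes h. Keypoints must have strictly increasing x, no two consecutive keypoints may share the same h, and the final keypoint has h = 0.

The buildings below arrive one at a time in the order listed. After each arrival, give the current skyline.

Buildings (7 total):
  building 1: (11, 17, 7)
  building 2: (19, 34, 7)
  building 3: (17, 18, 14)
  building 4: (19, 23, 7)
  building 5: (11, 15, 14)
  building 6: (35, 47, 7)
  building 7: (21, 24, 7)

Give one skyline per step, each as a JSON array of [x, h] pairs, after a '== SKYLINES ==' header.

== SKYLINES ==
[[11,7],[17,0]]
[[11,7],[17,0],[19,7],[34,0]]
[[11,7],[17,14],[18,0],[19,7],[34,0]]
[[11,7],[17,14],[18,0],[19,7],[34,0]]
[[11,14],[15,7],[17,14],[18,0],[19,7],[34,0]]
[[11,14],[15,7],[17,14],[18,0],[19,7],[34,0],[35,7],[47,0]]
[[11,14],[15,7],[17,14],[18,0],[19,7],[34,0],[35,7],[47,0]]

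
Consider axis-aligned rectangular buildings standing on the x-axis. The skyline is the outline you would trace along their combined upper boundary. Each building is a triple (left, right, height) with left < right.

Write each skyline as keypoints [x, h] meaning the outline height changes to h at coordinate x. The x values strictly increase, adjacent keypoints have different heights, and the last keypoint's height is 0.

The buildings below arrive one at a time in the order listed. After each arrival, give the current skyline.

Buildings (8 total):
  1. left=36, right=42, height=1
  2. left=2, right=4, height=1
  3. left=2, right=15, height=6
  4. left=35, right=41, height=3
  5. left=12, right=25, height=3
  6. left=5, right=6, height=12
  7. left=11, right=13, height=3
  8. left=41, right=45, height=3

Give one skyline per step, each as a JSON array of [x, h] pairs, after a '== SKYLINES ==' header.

== SKYLINES ==
[[36,1],[42,0]]
[[2,1],[4,0],[36,1],[42,0]]
[[2,6],[15,0],[36,1],[42,0]]
[[2,6],[15,0],[35,3],[41,1],[42,0]]
[[2,6],[15,3],[25,0],[35,3],[41,1],[42,0]]
[[2,6],[5,12],[6,6],[15,3],[25,0],[35,3],[41,1],[42,0]]
[[2,6],[5,12],[6,6],[15,3],[25,0],[35,3],[41,1],[42,0]]
[[2,6],[5,12],[6,6],[15,3],[25,0],[35,3],[45,0]]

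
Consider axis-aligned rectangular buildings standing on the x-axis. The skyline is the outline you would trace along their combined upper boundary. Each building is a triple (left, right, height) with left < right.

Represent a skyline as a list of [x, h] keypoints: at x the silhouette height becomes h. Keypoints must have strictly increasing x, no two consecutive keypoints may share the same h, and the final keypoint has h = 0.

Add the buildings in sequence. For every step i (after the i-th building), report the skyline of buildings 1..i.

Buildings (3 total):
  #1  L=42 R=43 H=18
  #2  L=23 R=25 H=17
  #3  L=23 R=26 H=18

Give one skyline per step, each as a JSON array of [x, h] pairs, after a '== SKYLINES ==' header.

== SKYLINES ==
[[42,18],[43,0]]
[[23,17],[25,0],[42,18],[43,0]]
[[23,18],[26,0],[42,18],[43,0]]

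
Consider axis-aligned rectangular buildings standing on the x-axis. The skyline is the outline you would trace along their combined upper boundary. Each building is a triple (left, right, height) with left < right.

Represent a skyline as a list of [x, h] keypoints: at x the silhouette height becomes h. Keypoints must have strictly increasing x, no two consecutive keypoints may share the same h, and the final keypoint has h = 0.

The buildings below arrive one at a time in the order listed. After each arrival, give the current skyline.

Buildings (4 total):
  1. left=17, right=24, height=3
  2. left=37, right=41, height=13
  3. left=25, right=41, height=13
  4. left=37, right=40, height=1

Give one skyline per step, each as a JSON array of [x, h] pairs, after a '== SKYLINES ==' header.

== SKYLINES ==
[[17,3],[24,0]]
[[17,3],[24,0],[37,13],[41,0]]
[[17,3],[24,0],[25,13],[41,0]]
[[17,3],[24,0],[25,13],[41,0]]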